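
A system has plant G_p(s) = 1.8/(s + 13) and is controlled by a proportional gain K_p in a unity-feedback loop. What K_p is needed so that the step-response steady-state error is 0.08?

The loop is type 0, so e_ss(step) = 1/(1 + K_pos) with K_pos = K_p·G_p(0).
G_p(0) = 0.1385. Require 1/(1 + K_p·0.1385) = 0.08, so 1 + 0.1385·K_p = 12.5.
K_p = (12.5 − 1)/0.1385 = 83.1.

K_p = 83.1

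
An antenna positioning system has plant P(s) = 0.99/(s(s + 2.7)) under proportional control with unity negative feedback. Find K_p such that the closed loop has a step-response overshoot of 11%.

K_p = 5.57

From %OS = 100·exp(−πζ/√(1−ζ²)) = 11%, ζ = −ln(0.11)/√(π²+ln²(0.11)) = 0.5749.
Characteristic equation s² + 2.7s + 0.99K_p = 0 gives ζ = 2.7/(2√(0.99K_p)).
Setting ζ = 0.5749: √(0.99K_p) = 2.7/(2·0.5749) = 2.348, so K_p = 5.514/0.99 = 5.57.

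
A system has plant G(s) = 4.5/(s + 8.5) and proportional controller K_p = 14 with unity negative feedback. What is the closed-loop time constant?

τ = 0.014 s

Closed-loop transfer function: T(s) = K_p·G(s)/(1 + K_p·G(s)) = 63/(s + 8.5 + 63) = 63/(s + 71.5).
Time constant τ = 1/71.5 = 0.014 s.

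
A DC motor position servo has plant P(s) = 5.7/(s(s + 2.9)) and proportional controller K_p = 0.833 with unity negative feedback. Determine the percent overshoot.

6.08%

From 1 + K_pP(s) = 0: s² + 2.9s + 4.748 = 0 ⇒ ω_n = 2.179, ζ = 0.6654.
%OS = 100·exp(−πζ/√(1−ζ²)) = 100·exp(−π·0.6654/√0.5572) = 6.08%.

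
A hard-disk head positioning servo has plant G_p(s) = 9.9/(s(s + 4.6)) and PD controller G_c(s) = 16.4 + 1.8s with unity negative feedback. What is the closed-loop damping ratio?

Forward path: (16.4 + 1.8s)·9.9/(s(s+4.6)). The closed-loop characteristic equation is s² + (4.6 + 9.9·1.8)s + 9.9·16.4 = 0.
That is s² + 22.42s + 162.4 = 0, so ω_n = 12.74 rad/s and ζ = 22.42/(2·12.74) = 0.8798.

ζ = 0.88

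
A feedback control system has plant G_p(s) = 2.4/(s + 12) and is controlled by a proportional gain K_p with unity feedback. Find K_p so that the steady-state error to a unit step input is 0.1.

K_p = 45

For a type-0 loop with proportional control, e_ss = 1/(1 + K_p·G_p(0)).
G_p(0) = 0.2. Require 1/(1 + K_p·0.2) = 0.1, so 1 + 0.2·K_p = 10.
K_p = (10 − 1)/0.2 = 45.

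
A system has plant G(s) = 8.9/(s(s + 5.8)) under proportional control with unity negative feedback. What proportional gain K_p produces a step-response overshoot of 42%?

K_p = 13.3

From %OS = 100·exp(−πζ/√(1−ζ²)) = 42%, ζ = −ln(0.42)/√(π²+ln²(0.42)) = 0.2662.
Characteristic equation s² + 5.8s + 8.9K_p = 0 gives ζ = 5.8/(2√(8.9K_p)).
Setting ζ = 0.2662: √(8.9K_p) = 5.8/(2·0.2662) = 10.9, so K_p = 118.7/8.9 = 13.3.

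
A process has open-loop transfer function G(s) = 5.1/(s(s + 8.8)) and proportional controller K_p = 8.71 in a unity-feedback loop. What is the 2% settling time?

Closed-loop characteristic equation: s² + 8.8s + 44.42 = 0, so ω_n = 6.665 rad/s and ζ = 8.8/(2·6.665) = 0.6602.
2% settling time T_s ≈ 4/(ζω_n) = 4/4.4 = 0.909 s.

T_s ≈ 0.909 s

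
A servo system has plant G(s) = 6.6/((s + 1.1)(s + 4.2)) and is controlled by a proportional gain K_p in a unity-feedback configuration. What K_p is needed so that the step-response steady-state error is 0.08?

Steady-state error for a unit step on this type-0 loop is 1/(1 + K_p·G(0)).
G(0) = 1.429. Require 1/(1 + K_p·1.429) = 0.08, so 1 + 1.429·K_p = 12.5.
K_p = (12.5 − 1)/1.429 = 8.05.

K_p = 8.05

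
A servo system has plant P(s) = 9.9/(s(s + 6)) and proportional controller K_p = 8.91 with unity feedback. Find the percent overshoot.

From 1 + K_pP(s) = 0: s² + 6s + 88.21 = 0 ⇒ ω_n = 9.392, ζ = 0.3194.
%OS = 100·exp(−πζ/√(1−ζ²)) = 100·exp(−π·0.3194/√0.898) = 34.7%.

34.7%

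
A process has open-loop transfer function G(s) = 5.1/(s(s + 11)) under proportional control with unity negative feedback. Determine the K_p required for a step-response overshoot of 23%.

From %OS = 100·exp(−πζ/√(1−ζ²)) = 23%, ζ = −ln(0.23)/√(π²+ln²(0.23)) = 0.4237.
Characteristic equation s² + 11s + 5.1K_p = 0 gives ζ = 11/(2√(5.1K_p)).
Setting ζ = 0.4237: √(5.1K_p) = 11/(2·0.4237) = 12.98, so K_p = 168.5/5.1 = 33.

K_p = 33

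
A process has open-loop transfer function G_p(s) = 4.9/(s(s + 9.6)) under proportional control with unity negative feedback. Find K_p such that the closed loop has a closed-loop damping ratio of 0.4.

Closed-loop characteristic equation: s² + 9.6s + K_p·4.9 = 0.
So ω_n = √(4.9K_p) and 2ζω_n = 9.6, giving ζ = 9.6/(2√(4.9K_p)).
Setting ζ = 0.4: √(4.9K_p) = 9.6/(2·0.4) = 12, so K_p = 144/4.9 = 29.4.

K_p = 29.4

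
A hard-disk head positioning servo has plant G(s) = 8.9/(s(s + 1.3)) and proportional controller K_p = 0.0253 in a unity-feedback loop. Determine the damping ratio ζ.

ζ = 1.37

With unity feedback the closed-loop characteristic equation is s² + 1.3s + 0.0253·8.9 = s² + 1.3s + 0.2252 = 0.
So ω_n² = 0.2252 ⇒ ω_n = 0.4745 rad/s, and ζ = 1.3/(2ω_n) = 1.37.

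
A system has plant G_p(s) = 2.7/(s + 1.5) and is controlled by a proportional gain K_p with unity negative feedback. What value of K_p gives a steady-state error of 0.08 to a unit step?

K_p = 6.39

For a type-0 loop with proportional control, e_ss = 1/(1 + K_p·G_p(0)).
G_p(0) = 1.8. Require 1/(1 + K_p·1.8) = 0.08, so 1 + 1.8·K_p = 12.5.
K_p = (12.5 − 1)/1.8 = 6.39.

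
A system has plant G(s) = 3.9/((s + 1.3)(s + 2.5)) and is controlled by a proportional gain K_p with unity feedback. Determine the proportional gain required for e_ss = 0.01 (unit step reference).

K_p = 82.5

For a type-0 loop with proportional control, e_ss = 1/(1 + K_p·G(0)).
G(0) = 1.2. Require 1/(1 + K_p·1.2) = 0.01, so 1 + 1.2·K_p = 100.
K_p = (100 − 1)/1.2 = 82.5.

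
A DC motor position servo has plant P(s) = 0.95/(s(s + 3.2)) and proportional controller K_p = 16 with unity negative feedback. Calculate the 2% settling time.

From 1 + K_pP(s) = 0: s² + 3.2s + 15.2 = 0 ⇒ ω_n = 3.899, ζ = 0.4104.
2% settling time T_s ≈ 4/(ζω_n) = 4/1.6 = 2.5 s.

T_s ≈ 2.5 s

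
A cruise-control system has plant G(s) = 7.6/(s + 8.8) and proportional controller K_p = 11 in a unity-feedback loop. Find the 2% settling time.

T_s ≈ 0.0433 s

Closed-loop transfer function: T(s) = K_p·G(s)/(1 + K_p·G(s)) = 83.6/(s + 8.8 + 83.6) = 83.6/(s + 92.4).
Time constant τ = 1/92.4 = 0.01082 s, so the 2% settling time is about 4τ = 0.0433 s.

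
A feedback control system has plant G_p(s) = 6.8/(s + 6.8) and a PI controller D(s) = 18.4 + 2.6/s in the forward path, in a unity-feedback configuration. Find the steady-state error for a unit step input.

0

The open loop D(s)G_p(s) has a pole at the origin (type 1), so the static position error constant is infinite and e_ss = 1/(1+∞) = 0.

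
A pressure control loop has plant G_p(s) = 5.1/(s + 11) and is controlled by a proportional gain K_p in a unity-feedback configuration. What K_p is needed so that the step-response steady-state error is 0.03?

K_p = 69.7

Steady-state error for a unit step on this type-0 loop is 1/(1 + K_p·G_p(0)).
G_p(0) = 0.4636. Require 1/(1 + K_p·0.4636) = 0.03, so 1 + 0.4636·K_p = 33.33.
K_p = (33.33 − 1)/0.4636 = 69.7.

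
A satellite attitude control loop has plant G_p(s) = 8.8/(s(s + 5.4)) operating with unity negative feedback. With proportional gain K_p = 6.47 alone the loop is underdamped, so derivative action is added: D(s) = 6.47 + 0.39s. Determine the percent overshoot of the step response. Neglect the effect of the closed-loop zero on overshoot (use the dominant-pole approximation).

10.4%

Forward path: (6.47 + 0.39s)·8.8/(s(s+5.4)). The closed-loop characteristic equation is s² + (5.4 + 8.8·0.39)s + 8.8·6.47 = 0.
That is s² + 8.832s + 56.94 = 0, so ω_n = 7.546 rad/s and ζ = 8.832/(2·7.546) = 0.5852.
%OS = 100·exp(−πζ/√(1−ζ²)) = 10.4%.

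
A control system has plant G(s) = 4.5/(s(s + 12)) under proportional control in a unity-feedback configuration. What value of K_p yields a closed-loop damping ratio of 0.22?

K_p = 165

Closed-loop characteristic equation: s² + 12s + K_p·4.5 = 0.
So ω_n = √(4.5K_p) and 2ζω_n = 12, giving ζ = 12/(2√(4.5K_p)).
Setting ζ = 0.22: √(4.5K_p) = 12/(2·0.22) = 27.27, so K_p = 743.8/4.5 = 165.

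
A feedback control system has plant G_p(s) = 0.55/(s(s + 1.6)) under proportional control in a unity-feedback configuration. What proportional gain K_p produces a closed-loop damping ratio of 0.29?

K_p = 13.8

Closed-loop characteristic equation: s² + 1.6s + K_p·0.55 = 0.
So ω_n = √(0.55K_p) and 2ζω_n = 1.6, giving ζ = 1.6/(2√(0.55K_p)).
Setting ζ = 0.29: √(0.55K_p) = 1.6/(2·0.29) = 2.759, so K_p = 7.61/0.55 = 13.8.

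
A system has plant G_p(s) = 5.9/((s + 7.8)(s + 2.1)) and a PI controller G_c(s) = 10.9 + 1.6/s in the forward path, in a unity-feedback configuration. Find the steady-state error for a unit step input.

0

The open loop G_c(s)G_p(s) has a pole at the origin (type 1), so the static position error constant is infinite and e_ss = 1/(1+∞) = 0.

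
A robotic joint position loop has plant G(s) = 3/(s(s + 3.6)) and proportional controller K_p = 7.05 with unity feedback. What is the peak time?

From 1 + K_pG(s) = 0: s² + 3.6s + 21.15 = 0 ⇒ ω_n = 4.599, ζ = 0.3914.
Damped frequency ω_d = ω_n√(1−ζ²) = 4.232 rad/s, so peak time T_p = π/ω_d = 0.742 s.

T_p = 0.742 s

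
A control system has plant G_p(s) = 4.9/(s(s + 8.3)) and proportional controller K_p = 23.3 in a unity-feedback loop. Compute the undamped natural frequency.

ω_n = 10.7 rad/s

1 + K_p·G_p(s) = 0 gives s² + 8.3s + 114.2 = 0.
Matching s² + 2ζω_n s + ω_n²: ω_n = √114.2 = 10.69 rad/s and 2ζω_n = 8.3, so ζ = 8.3/(2·10.69) = 0.388.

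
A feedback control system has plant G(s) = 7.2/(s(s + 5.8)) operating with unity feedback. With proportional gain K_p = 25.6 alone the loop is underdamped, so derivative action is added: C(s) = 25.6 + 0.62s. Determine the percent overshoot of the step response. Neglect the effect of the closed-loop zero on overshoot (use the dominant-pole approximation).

27.7%

Forward path: (25.6 + 0.62s)·7.2/(s(s+5.8)). The closed-loop characteristic equation is s² + (5.8 + 7.2·0.62)s + 7.2·25.6 = 0.
That is s² + 10.26s + 184.3 = 0, so ω_n = 13.58 rad/s and ζ = 10.26/(2·13.58) = 0.378.
%OS = 100·exp(−πζ/√(1−ζ²)) = 27.7%.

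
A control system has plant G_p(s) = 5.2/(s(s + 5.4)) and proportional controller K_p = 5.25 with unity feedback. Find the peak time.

From 1 + K_pG_p(s) = 0: s² + 5.4s + 27.3 = 0 ⇒ ω_n = 5.225, ζ = 0.5168.
Damped frequency ω_d = ω_n√(1−ζ²) = 4.473 rad/s, so peak time T_p = π/ω_d = 0.702 s.

T_p = 0.702 s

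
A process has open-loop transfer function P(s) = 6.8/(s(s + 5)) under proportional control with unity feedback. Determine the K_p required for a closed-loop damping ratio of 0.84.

Closed-loop characteristic equation: s² + 5s + K_p·6.8 = 0.
So ω_n = √(6.8K_p) and 2ζω_n = 5, giving ζ = 5/(2√(6.8K_p)).
Setting ζ = 0.84: √(6.8K_p) = 5/(2·0.84) = 2.976, so K_p = 8.858/6.8 = 1.3.

K_p = 1.3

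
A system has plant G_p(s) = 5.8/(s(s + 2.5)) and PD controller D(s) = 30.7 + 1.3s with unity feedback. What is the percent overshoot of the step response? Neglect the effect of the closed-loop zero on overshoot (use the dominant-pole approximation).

27.9%

Forward path: (30.7 + 1.3s)·5.8/(s(s+2.5)). The closed-loop characteristic equation is s² + (2.5 + 5.8·1.3)s + 5.8·30.7 = 0.
That is s² + 10.04s + 178.1 = 0, so ω_n = 13.34 rad/s and ζ = 10.04/(2·13.34) = 0.3762.
%OS = 100·exp(−πζ/√(1−ζ²)) = 27.9%.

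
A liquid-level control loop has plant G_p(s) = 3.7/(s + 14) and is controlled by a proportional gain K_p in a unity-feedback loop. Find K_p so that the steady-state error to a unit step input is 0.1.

The loop is type 0, so e_ss(step) = 1/(1 + K_pos) with K_pos = K_p·G_p(0).
G_p(0) = 0.2643. Require 1/(1 + K_p·0.2643) = 0.1, so 1 + 0.2643·K_p = 10.
K_p = (10 − 1)/0.2643 = 34.1.

K_p = 34.1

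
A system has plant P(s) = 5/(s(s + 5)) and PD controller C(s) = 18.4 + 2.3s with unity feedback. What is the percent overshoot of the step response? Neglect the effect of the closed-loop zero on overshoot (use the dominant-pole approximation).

0.5%

Forward path: (18.4 + 2.3s)·5/(s(s+5)). The closed-loop characteristic equation is s² + (5 + 5·2.3)s + 5·18.4 = 0.
That is s² + 16.5s + 92 = 0, so ω_n = 9.592 rad/s and ζ = 16.5/(2·9.592) = 0.8601.
%OS = 100·exp(−πζ/√(1−ζ²)) = 0.5%.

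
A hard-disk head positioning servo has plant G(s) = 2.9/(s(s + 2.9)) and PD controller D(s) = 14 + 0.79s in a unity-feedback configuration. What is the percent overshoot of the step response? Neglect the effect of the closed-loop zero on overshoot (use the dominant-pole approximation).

Forward path: (14 + 0.79s)·2.9/(s(s+2.9)). The closed-loop characteristic equation is s² + (2.9 + 2.9·0.79)s + 2.9·14 = 0.
That is s² + 5.191s + 40.6 = 0, so ω_n = 6.372 rad/s and ζ = 5.191/(2·6.372) = 0.4073.
%OS = 100·exp(−πζ/√(1−ζ²)) = 24.6%.

24.6%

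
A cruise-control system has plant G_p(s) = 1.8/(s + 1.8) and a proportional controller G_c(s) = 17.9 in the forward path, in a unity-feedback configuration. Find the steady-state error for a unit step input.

The loop is type 0. Static position error constant K_pos = G_c(0)·G_p(0) = 17.9·1 = 17.9.
Steady-state error to a unit step: e_ss = 1/(1+K_pos) = 1/18.9 = 0.0529.

0.0529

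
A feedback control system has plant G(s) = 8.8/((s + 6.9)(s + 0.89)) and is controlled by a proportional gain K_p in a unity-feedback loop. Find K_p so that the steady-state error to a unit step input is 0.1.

For a type-0 loop with proportional control, e_ss = 1/(1 + K_p·G(0)).
G(0) = 1.433. Require 1/(1 + K_p·1.433) = 0.1, so 1 + 1.433·K_p = 10.
K_p = (10 − 1)/1.433 = 6.28.

K_p = 6.28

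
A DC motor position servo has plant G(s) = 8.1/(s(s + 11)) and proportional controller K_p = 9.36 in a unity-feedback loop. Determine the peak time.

Closed-loop characteristic equation: s² + 11s + 75.82 = 0, so ω_n = 8.707 rad/s and ζ = 11/(2·8.707) = 0.6317.
Damped frequency ω_d = ω_n√(1−ζ²) = 6.75 rad/s, so peak time T_p = π/ω_d = 0.465 s.

T_p = 0.465 s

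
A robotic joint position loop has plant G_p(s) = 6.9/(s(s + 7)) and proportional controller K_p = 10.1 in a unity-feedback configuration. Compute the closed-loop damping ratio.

ζ = 0.419

With unity feedback the closed-loop characteristic equation is s² + 7s + 10.1·6.9 = s² + 7s + 69.69 = 0.
Matching s² + 2ζω_n s + ω_n²: ω_n = √69.69 = 8.348 rad/s and 2ζω_n = 7, so ζ = 7/(2·8.348) = 0.419.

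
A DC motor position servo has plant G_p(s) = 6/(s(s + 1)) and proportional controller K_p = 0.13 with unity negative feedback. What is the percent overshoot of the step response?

From 1 + K_pG_p(s) = 0: s² + 1s + 0.78 = 0 ⇒ ω_n = 0.8832, ζ = 0.5661.
%OS = 100·exp(−πζ/√(1−ζ²)) = 100·exp(−π·0.5661/√0.6795) = 11.6%.

11.6%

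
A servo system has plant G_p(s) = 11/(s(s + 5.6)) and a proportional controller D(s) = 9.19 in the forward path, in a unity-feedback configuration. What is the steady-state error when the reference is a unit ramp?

The loop has one pole at the origin (type 1). Velocity error constant K_v = lim_{s→0} s·D(s)G_p(s) = 9.19·11/5.6 = 18.05.
Steady-state error to a unit ramp: e_ss = 1/K_v = 0.0554.

0.0554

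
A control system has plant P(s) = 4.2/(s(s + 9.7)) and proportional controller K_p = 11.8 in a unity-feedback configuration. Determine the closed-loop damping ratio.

ζ = 0.689

The closed-loop denominator is s(s+9.7) + 11.8·4.2 = s² + 9.7s + 49.56.
So ω_n² = 49.56 ⇒ ω_n = 7.04 rad/s, and ζ = 9.7/(2ω_n) = 0.689.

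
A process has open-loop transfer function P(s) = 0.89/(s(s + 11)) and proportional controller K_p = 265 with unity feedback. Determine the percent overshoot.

Closed-loop characteristic equation: s² + 11s + 235.8 = 0, so ω_n = 15.36 rad/s and ζ = 11/(2·15.36) = 0.3581.
%OS = 100·exp(−πζ/√(1−ζ²)) = 100·exp(−π·0.3581/√0.8717) = 30%.

30%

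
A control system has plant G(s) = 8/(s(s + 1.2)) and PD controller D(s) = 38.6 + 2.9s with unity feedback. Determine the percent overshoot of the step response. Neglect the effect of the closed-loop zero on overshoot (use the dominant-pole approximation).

Forward path: (38.6 + 2.9s)·8/(s(s+1.2)). The closed-loop characteristic equation is s² + (1.2 + 8·2.9)s + 8·38.6 = 0.
That is s² + 24.4s + 308.8 = 0, so ω_n = 17.57 rad/s and ζ = 24.4/(2·17.57) = 0.6943.
%OS = 100·exp(−πζ/√(1−ζ²)) = 4.83%.

4.83%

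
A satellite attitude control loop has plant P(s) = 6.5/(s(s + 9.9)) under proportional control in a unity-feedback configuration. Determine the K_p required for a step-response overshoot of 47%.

From %OS = 100·exp(−πζ/√(1−ζ²)) = 47%, ζ = −ln(0.47)/√(π²+ln²(0.47)) = 0.2337.
Characteristic equation s² + 9.9s + 6.5K_p = 0 gives ζ = 9.9/(2√(6.5K_p)).
Setting ζ = 0.2337: √(6.5K_p) = 9.9/(2·0.2337) = 21.18, so K_p = 448.7/6.5 = 69.

K_p = 69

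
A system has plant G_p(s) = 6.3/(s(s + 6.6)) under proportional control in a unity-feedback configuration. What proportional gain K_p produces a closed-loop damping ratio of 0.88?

Closed-loop characteristic equation: s² + 6.6s + K_p·6.3 = 0.
So ω_n = √(6.3K_p) and 2ζω_n = 6.6, giving ζ = 6.6/(2√(6.3K_p)).
Setting ζ = 0.88: √(6.3K_p) = 6.6/(2·0.88) = 3.75, so K_p = 14.06/6.3 = 2.23.

K_p = 2.23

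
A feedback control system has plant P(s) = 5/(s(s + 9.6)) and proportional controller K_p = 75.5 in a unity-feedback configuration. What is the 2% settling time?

From 1 + K_pP(s) = 0: s² + 9.6s + 377.5 = 0 ⇒ ω_n = 19.43, ζ = 0.247.
2% settling time T_s ≈ 4/(ζω_n) = 4/4.8 = 0.833 s.

T_s ≈ 0.833 s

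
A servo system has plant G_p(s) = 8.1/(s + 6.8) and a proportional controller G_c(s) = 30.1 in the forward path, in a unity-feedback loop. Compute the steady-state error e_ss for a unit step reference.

0.0271

The loop is type 0. Static position error constant K_pos = G_c(0)·G_p(0) = 30.1·1.191 = 35.85.
Steady-state error to a unit step: e_ss = 1/(1+K_pos) = 1/36.85 = 0.0271.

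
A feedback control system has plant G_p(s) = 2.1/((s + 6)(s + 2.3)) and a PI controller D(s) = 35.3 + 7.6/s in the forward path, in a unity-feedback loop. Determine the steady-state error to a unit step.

0

The open loop D(s)G_p(s) has a pole at the origin (type 1), so the static position error constant is infinite and e_ss = 1/(1+∞) = 0.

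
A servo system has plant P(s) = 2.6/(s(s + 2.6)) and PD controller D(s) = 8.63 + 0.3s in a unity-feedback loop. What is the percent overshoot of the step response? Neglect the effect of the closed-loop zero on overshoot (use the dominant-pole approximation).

Forward path: (8.63 + 0.3s)·2.6/(s(s+2.6)). The closed-loop characteristic equation is s² + (2.6 + 2.6·0.3)s + 2.6·8.63 = 0.
That is s² + 3.38s + 22.44 = 0, so ω_n = 4.737 rad/s and ζ = 3.38/(2·4.737) = 0.3568.
%OS = 100·exp(−πζ/√(1−ζ²)) = 30.1%.

30.1%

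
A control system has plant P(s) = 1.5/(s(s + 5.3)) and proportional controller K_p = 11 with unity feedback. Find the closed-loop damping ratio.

The closed-loop denominator is s(s+5.3) + 11·1.5 = s² + 5.3s + 16.5.
So ω_n² = 16.5 ⇒ ω_n = 4.062 rad/s, and ζ = 5.3/(2ω_n) = 0.652.

ζ = 0.652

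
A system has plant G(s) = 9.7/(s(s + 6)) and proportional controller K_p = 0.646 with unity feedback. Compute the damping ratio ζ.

ζ = 1.2

With unity feedback the closed-loop characteristic equation is s² + 6s + 0.646·9.7 = s² + 6s + 6.266 = 0.
So ω_n² = 6.266 ⇒ ω_n = 2.503 rad/s, and ζ = 6/(2ω_n) = 1.2.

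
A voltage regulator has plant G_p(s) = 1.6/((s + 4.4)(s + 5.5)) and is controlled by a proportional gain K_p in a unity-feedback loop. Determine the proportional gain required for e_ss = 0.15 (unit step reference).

K_p = 85.7

The loop is type 0, so e_ss(step) = 1/(1 + K_pos) with K_pos = K_p·G_p(0).
G_p(0) = 0.06612. Require 1/(1 + K_p·0.06612) = 0.15, so 1 + 0.06612·K_p = 6.667.
K_p = (6.667 − 1)/0.06612 = 85.7.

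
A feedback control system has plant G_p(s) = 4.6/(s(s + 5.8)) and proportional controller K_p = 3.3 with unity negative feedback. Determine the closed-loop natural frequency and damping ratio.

1 + K_p·G_p(s) = 0 gives s² + 5.8s + 15.18 = 0.
So ω_n² = 15.18 ⇒ ω_n = 3.896 rad/s, and ζ = 5.8/(2ω_n) = 0.744.

ω_n = 3.9 rad/s, ζ = 0.744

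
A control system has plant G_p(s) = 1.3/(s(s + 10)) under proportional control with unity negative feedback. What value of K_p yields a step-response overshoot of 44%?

From %OS = 100·exp(−πζ/√(1−ζ²)) = 44%, ζ = −ln(0.44)/√(π²+ln²(0.44)) = 0.2528.
Characteristic equation s² + 10s + 1.3K_p = 0 gives ζ = 10/(2√(1.3K_p)).
Setting ζ = 0.2528: √(1.3K_p) = 10/(2·0.2528) = 19.78, so K_p = 391.1/1.3 = 301.

K_p = 301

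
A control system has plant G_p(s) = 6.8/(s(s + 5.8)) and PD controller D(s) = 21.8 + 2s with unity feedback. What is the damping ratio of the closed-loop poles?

ζ = 0.797

Forward path: (21.8 + 2s)·6.8/(s(s+5.8)). The closed-loop characteristic equation is s² + (5.8 + 6.8·2)s + 6.8·21.8 = 0.
That is s² + 19.4s + 148.2 = 0, so ω_n = 12.18 rad/s and ζ = 19.4/(2·12.18) = 0.7967.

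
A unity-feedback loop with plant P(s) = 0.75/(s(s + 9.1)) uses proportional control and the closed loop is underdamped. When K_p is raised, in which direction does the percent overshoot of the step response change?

Characteristic equation s² + 9.1s + K_p·0.75 = 0: raising K_p raises ω_n while 2ζω_n = 9.1 is fixed, so ζ falls and overshoot grows.

increase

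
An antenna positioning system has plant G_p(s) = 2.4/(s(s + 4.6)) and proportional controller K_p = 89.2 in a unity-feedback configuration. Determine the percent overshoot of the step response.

60.6%

From 1 + K_pG_p(s) = 0: s² + 4.6s + 214.1 = 0 ⇒ ω_n = 14.63, ζ = 0.1572.
%OS = 100·exp(−πζ/√(1−ζ²)) = 100·exp(−π·0.1572/√0.9753) = 60.6%.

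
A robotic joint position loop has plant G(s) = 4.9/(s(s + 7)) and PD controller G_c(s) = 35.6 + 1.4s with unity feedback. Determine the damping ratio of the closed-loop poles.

ζ = 0.525

Forward path: (35.6 + 1.4s)·4.9/(s(s+7)). The closed-loop characteristic equation is s² + (7 + 4.9·1.4)s + 4.9·35.6 = 0.
That is s² + 13.86s + 174.4 = 0, so ω_n = 13.21 rad/s and ζ = 13.86/(2·13.21) = 0.5247.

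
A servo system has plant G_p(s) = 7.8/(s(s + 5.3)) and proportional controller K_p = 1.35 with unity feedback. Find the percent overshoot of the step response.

Closed-loop characteristic equation: s² + 5.3s + 10.53 = 0, so ω_n = 3.245 rad/s and ζ = 5.3/(2·3.245) = 0.8166.
%OS = 100·exp(−πζ/√(1−ζ²)) = 100·exp(−π·0.8166/√0.3331) = 1.17%.

1.17%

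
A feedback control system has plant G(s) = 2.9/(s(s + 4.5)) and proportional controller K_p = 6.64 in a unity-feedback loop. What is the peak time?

T_p = 0.834 s

From 1 + K_pG(s) = 0: s² + 4.5s + 19.26 = 0 ⇒ ω_n = 4.388, ζ = 0.5127.
Damped frequency ω_d = ω_n√(1−ζ²) = 3.767 rad/s, so peak time T_p = π/ω_d = 0.834 s.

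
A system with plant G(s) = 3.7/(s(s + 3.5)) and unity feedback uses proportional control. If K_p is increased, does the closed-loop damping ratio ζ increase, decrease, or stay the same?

decrease

ζ = 3.5/(2√(3.7K_p)); increasing K_p raises the denominator, so ζ falls.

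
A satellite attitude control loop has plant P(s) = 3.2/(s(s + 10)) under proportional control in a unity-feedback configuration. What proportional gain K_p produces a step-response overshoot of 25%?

From %OS = 100·exp(−πζ/√(1−ζ²)) = 25%, ζ = −ln(0.25)/√(π²+ln²(0.25)) = 0.4037.
Characteristic equation s² + 10s + 3.2K_p = 0 gives ζ = 10/(2√(3.2K_p)).
Setting ζ = 0.4037: √(3.2K_p) = 10/(2·0.4037) = 12.39, so K_p = 153.4/3.2 = 47.9.

K_p = 47.9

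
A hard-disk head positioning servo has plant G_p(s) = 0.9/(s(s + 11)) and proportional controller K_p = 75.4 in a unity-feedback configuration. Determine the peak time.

From 1 + K_pG_p(s) = 0: s² + 11s + 67.86 = 0 ⇒ ω_n = 8.238, ζ = 0.6677.
Damped frequency ω_d = ω_n√(1−ζ²) = 6.133 rad/s, so peak time T_p = π/ω_d = 0.512 s.

T_p = 0.512 s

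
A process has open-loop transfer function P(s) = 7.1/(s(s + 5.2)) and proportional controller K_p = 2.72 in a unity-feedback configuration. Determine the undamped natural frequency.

With unity feedback the closed-loop characteristic equation is s² + 5.2s + 2.72·7.1 = s² + 5.2s + 19.31 = 0.
Matching s² + 2ζω_n s + ω_n²: ω_n = √19.31 = 4.395 rad/s and 2ζω_n = 5.2, so ζ = 5.2/(2·4.395) = 0.592.

ω_n = 4.39 rad/s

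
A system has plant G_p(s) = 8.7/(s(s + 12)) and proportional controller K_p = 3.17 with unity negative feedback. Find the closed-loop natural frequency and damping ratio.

ω_n = 5.25 rad/s, ζ = 1.14

1 + K_p·G_p(s) = 0 gives s² + 12s + 27.58 = 0.
Matching s² + 2ζω_n s + ω_n²: ω_n = √27.58 = 5.252 rad/s and 2ζω_n = 12, so ζ = 12/(2·5.252) = 1.14.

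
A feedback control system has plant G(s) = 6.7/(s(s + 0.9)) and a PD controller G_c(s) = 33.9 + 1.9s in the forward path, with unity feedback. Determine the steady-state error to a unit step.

0

The open loop G_c(s)G(s) has a pole at the origin (type 1), so the static position error constant is infinite and e_ss = 1/(1+∞) = 0.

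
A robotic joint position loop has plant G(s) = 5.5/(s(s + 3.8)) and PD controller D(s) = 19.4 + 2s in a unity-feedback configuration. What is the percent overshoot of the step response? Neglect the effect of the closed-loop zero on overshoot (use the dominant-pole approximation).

Forward path: (19.4 + 2s)·5.5/(s(s+3.8)). The closed-loop characteristic equation is s² + (3.8 + 5.5·2)s + 5.5·19.4 = 0.
That is s² + 14.8s + 106.7 = 0, so ω_n = 10.33 rad/s and ζ = 14.8/(2·10.33) = 0.7164.
%OS = 100·exp(−πζ/√(1−ζ²)) = 3.97%.

3.97%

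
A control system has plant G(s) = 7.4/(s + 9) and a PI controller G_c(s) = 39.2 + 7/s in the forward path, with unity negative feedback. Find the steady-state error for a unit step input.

0

The open loop G_c(s)G(s) has a pole at the origin (type 1), so the static position error constant is infinite and e_ss = 1/(1+∞) = 0.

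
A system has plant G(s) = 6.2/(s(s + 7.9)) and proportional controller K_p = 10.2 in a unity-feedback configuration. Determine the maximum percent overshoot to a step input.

The closed-loop denominator s² + 7.9s + 63.24 gives ω_n = √63.24 = 7.952 and ζ = 7.9/(2ω_n) = 0.4967.
%OS = 100·exp(−πζ/√(1−ζ²)) = 100·exp(−π·0.4967/√0.7533) = 16.6%.

16.6%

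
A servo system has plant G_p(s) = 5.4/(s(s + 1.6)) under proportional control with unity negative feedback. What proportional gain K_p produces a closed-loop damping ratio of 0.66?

K_p = 0.272

Closed-loop characteristic equation: s² + 1.6s + K_p·5.4 = 0.
So ω_n = √(5.4K_p) and 2ζω_n = 1.6, giving ζ = 1.6/(2√(5.4K_p)).
Setting ζ = 0.66: √(5.4K_p) = 1.6/(2·0.66) = 1.212, so K_p = 1.469/5.4 = 0.272.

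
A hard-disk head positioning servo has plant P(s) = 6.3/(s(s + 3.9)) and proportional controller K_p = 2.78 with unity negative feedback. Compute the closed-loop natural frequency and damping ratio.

1 + K_p·P(s) = 0 gives s² + 3.9s + 17.51 = 0.
Matching s² + 2ζω_n s + ω_n²: ω_n = √17.51 = 4.185 rad/s and 2ζω_n = 3.9, so ζ = 3.9/(2·4.185) = 0.466.

ω_n = 4.18 rad/s, ζ = 0.466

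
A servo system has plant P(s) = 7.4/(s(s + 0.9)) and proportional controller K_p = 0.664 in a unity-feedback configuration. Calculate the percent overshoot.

The closed-loop denominator s² + 0.9s + 4.914 gives ω_n = √4.914 = 2.217 and ζ = 0.9/(2ω_n) = 0.203.
%OS = 100·exp(−πζ/√(1−ζ²)) = 100·exp(−π·0.203/√0.9588) = 52.1%.

52.1%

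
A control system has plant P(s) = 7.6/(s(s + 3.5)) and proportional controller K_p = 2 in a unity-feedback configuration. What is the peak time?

T_p = 0.902 s

The closed-loop denominator s² + 3.5s + 15.2 gives ω_n = √15.2 = 3.899 and ζ = 3.5/(2ω_n) = 0.4489.
Damped frequency ω_d = ω_n√(1−ζ²) = 3.484 rad/s, so peak time T_p = π/ω_d = 0.902 s.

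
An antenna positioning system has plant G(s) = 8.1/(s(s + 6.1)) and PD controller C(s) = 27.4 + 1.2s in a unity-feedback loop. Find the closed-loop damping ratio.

ζ = 0.531

Forward path: (27.4 + 1.2s)·8.1/(s(s+6.1)). The closed-loop characteristic equation is s² + (6.1 + 8.1·1.2)s + 8.1·27.4 = 0.
That is s² + 15.82s + 221.9 = 0, so ω_n = 14.9 rad/s and ζ = 15.82/(2·14.9) = 0.531.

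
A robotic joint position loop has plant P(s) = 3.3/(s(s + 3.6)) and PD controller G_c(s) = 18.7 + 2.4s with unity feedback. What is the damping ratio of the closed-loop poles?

ζ = 0.733

Forward path: (18.7 + 2.4s)·3.3/(s(s+3.6)). The closed-loop characteristic equation is s² + (3.6 + 3.3·2.4)s + 3.3·18.7 = 0.
That is s² + 11.52s + 61.71 = 0, so ω_n = 7.856 rad/s and ζ = 11.52/(2·7.856) = 0.7332.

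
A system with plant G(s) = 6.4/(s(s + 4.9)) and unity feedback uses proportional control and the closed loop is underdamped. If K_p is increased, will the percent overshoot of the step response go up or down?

ζ = 4.9/(2√(6.4K_p)) decreases as K_p grows; lower damping means more overshoot.

increase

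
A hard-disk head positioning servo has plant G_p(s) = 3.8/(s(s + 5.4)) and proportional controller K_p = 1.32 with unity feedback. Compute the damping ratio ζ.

ζ = 1.21

1 + K_p·G_p(s) = 0 gives s² + 5.4s + 5.016 = 0.
So ω_n² = 5.016 ⇒ ω_n = 2.24 rad/s, and ζ = 5.4/(2ω_n) = 1.21.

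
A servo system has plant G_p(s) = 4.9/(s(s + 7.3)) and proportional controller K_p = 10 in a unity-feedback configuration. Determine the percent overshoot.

From 1 + K_pG_p(s) = 0: s² + 7.3s + 49 = 0 ⇒ ω_n = 7, ζ = 0.5214.
%OS = 100·exp(−πζ/√(1−ζ²)) = 100·exp(−π·0.5214/√0.7281) = 14.7%.

14.7%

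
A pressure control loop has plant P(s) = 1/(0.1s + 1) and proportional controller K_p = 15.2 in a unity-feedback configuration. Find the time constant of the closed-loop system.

τ = 0.00617 s

Closed loop: T(s) = K_p·P/(1+K_p·P) = 15.2/(0.1s + 1 + 15.2), with pole at s = −(1 + 15.2)/0.1 = −162.
Closed-loop time constant τ = 1/162 = 0.00617 s.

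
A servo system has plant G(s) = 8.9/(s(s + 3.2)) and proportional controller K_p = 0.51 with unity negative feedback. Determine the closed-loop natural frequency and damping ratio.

With unity feedback the closed-loop characteristic equation is s² + 3.2s + 0.51·8.9 = s² + 3.2s + 4.539 = 0.
Matching s² + 2ζω_n s + ω_n²: ω_n = √4.539 = 2.13 rad/s and 2ζω_n = 3.2, so ζ = 3.2/(2·2.13) = 0.751.

ω_n = 2.13 rad/s, ζ = 0.751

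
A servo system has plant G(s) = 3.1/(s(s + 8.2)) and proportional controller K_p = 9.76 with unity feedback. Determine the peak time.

From 1 + K_pG(s) = 0: s² + 8.2s + 30.26 = 0 ⇒ ω_n = 5.501, ζ = 0.7454.
Damped frequency ω_d = ω_n√(1−ζ²) = 3.667 rad/s, so peak time T_p = π/ω_d = 0.857 s.

T_p = 0.857 s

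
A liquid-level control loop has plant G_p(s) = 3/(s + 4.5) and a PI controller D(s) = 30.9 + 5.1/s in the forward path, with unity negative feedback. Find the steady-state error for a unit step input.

0

The open loop D(s)G_p(s) has a pole at the origin (type 1), so the static position error constant is infinite and e_ss = 1/(1+∞) = 0.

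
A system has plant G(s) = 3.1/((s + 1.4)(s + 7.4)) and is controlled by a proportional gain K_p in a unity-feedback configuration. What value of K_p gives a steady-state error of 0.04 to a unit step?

K_p = 80.2

Steady-state error for a unit step on this type-0 loop is 1/(1 + K_p·G(0)).
G(0) = 0.2992. Require 1/(1 + K_p·0.2992) = 0.04, so 1 + 0.2992·K_p = 25.
K_p = (25 − 1)/0.2992 = 80.2.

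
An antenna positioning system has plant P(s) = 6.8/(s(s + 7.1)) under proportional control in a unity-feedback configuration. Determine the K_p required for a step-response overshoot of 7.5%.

From %OS = 100·exp(−πζ/√(1−ζ²)) = 7.5%, ζ = −ln(0.075)/√(π²+ln²(0.075)) = 0.6362.
Characteristic equation s² + 7.1s + 6.8K_p = 0 gives ζ = 7.1/(2√(6.8K_p)).
Setting ζ = 0.6362: √(6.8K_p) = 7.1/(2·0.6362) = 5.58, so K_p = 31.14/6.8 = 4.58.

K_p = 4.58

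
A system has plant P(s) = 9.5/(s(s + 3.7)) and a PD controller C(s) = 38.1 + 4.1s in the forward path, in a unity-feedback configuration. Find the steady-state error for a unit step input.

0

The open loop C(s)P(s) has a pole at the origin (type 1), so the static position error constant is infinite and e_ss = 1/(1+∞) = 0.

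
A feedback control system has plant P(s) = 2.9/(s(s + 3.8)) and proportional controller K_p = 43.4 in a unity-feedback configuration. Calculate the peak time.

The closed-loop denominator s² + 3.8s + 125.9 gives ω_n = √125.9 = 11.22 and ζ = 3.8/(2ω_n) = 0.1694.
Damped frequency ω_d = ω_n√(1−ζ²) = 11.06 rad/s, so peak time T_p = π/ω_d = 0.284 s.

T_p = 0.284 s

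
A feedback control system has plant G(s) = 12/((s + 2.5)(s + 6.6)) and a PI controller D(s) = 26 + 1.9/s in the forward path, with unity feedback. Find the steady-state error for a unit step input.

The open loop D(s)G(s) has a pole at the origin (type 1), so the static position error constant is infinite and e_ss = 1/(1+∞) = 0.

0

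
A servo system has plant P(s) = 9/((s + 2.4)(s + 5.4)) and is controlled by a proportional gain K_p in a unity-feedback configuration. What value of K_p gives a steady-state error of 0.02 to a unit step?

K_p = 70.6

Steady-state error for a unit step on this type-0 loop is 1/(1 + K_p·P(0)).
P(0) = 0.6944. Require 1/(1 + K_p·0.6944) = 0.02, so 1 + 0.6944·K_p = 50.
K_p = (50 − 1)/0.6944 = 70.6.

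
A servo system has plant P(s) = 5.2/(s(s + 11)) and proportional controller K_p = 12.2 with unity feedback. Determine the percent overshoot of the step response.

4.98%

Closed-loop characteristic equation: s² + 11s + 63.44 = 0, so ω_n = 7.965 rad/s and ζ = 11/(2·7.965) = 0.6905.
%OS = 100·exp(−πζ/√(1−ζ²)) = 100·exp(−π·0.6905/√0.5232) = 4.98%.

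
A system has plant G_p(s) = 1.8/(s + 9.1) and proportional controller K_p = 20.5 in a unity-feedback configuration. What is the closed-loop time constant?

Closed-loop transfer function: T(s) = K_p·G_p(s)/(1 + K_p·G_p(s)) = 36.9/(s + 9.1 + 36.9) = 36.9/(s + 46).
Time constant τ = 1/46 = 0.0217 s.

τ = 0.0217 s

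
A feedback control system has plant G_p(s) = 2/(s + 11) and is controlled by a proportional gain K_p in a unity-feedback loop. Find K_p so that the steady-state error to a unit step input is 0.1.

K_p = 49.5

The loop is type 0, so e_ss(step) = 1/(1 + K_pos) with K_pos = K_p·G_p(0).
G_p(0) = 0.1818. Require 1/(1 + K_p·0.1818) = 0.1, so 1 + 0.1818·K_p = 10.
K_p = (10 − 1)/0.1818 = 49.5.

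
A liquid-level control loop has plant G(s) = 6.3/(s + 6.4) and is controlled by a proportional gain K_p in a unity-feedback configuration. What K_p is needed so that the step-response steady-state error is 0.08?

K_p = 11.7

For a type-0 loop with proportional control, e_ss = 1/(1 + K_p·G(0)).
G(0) = 0.9844. Require 1/(1 + K_p·0.9844) = 0.08, so 1 + 0.9844·K_p = 12.5.
K_p = (12.5 − 1)/0.9844 = 11.7.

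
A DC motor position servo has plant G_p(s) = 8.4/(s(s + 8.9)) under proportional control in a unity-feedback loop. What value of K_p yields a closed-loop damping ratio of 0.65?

Closed-loop characteristic equation: s² + 8.9s + K_p·8.4 = 0.
So ω_n = √(8.4K_p) and 2ζω_n = 8.9, giving ζ = 8.9/(2√(8.4K_p)).
Setting ζ = 0.65: √(8.4K_p) = 8.9/(2·0.65) = 6.846, so K_p = 46.87/8.4 = 5.58.

K_p = 5.58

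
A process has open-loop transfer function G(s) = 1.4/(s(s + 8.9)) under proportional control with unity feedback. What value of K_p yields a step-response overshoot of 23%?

From %OS = 100·exp(−πζ/√(1−ζ²)) = 23%, ζ = −ln(0.23)/√(π²+ln²(0.23)) = 0.4237.
Characteristic equation s² + 8.9s + 1.4K_p = 0 gives ζ = 8.9/(2√(1.4K_p)).
Setting ζ = 0.4237: √(1.4K_p) = 8.9/(2·0.4237) = 10.5, so K_p = 110.3/1.4 = 78.8.

K_p = 78.8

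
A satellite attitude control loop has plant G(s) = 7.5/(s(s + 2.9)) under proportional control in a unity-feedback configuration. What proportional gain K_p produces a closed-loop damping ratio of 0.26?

K_p = 4.15

Closed-loop characteristic equation: s² + 2.9s + K_p·7.5 = 0.
So ω_n = √(7.5K_p) and 2ζω_n = 2.9, giving ζ = 2.9/(2√(7.5K_p)).
Setting ζ = 0.26: √(7.5K_p) = 2.9/(2·0.26) = 5.577, so K_p = 31.1/7.5 = 4.15.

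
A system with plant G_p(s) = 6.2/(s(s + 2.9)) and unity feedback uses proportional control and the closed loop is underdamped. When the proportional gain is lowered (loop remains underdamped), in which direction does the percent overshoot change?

ζ = 2.9/(2√(6.2K_p)) rises as K_p falls; higher damping means less overshoot.

decrease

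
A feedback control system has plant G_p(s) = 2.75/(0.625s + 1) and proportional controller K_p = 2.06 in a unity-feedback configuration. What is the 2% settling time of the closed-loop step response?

Closed loop: T(s) = K_p·G_p/(1+K_p·G_p) = 5.665/(0.625s + 1 + 5.665), with pole at s = −(1 + 5.665)/0.625 = −10.66.
τ = 1/10.66 = 0.09377 s, so 2% settling time ≈ 4τ = 0.375 s.

T_s ≈ 0.375 s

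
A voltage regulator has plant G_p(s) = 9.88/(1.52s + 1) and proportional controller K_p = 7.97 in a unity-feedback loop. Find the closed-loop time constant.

τ = 0.0191 s

Closed loop: T(s) = K_p·G_p/(1+K_p·G_p) = 78.74/(1.52s + 1 + 78.74), with pole at s = −(1 + 78.74)/1.52 = −52.46.
Closed-loop time constant τ = 1/52.46 = 0.0191 s.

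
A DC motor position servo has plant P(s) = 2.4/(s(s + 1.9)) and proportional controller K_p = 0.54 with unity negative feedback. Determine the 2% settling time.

Closed-loop characteristic equation: s² + 1.9s + 1.296 = 0, so ω_n = 1.138 rad/s and ζ = 1.9/(2·1.138) = 0.8345.
2% settling time T_s ≈ 4/(ζω_n) = 4/0.95 = 4.21 s.

T_s ≈ 4.21 s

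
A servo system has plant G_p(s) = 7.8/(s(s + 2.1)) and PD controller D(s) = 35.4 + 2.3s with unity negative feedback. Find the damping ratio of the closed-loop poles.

ζ = 0.603

Forward path: (35.4 + 2.3s)·7.8/(s(s+2.1)). The closed-loop characteristic equation is s² + (2.1 + 7.8·2.3)s + 7.8·35.4 = 0.
That is s² + 20.04s + 276.1 = 0, so ω_n = 16.62 rad/s and ζ = 20.04/(2·16.62) = 0.603.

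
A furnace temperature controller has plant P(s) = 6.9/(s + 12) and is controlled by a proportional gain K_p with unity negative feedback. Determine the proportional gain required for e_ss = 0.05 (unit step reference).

K_p = 33

For a type-0 loop with proportional control, e_ss = 1/(1 + K_p·P(0)).
P(0) = 0.575. Require 1/(1 + K_p·0.575) = 0.05, so 1 + 0.575·K_p = 20.
K_p = (20 − 1)/0.575 = 33.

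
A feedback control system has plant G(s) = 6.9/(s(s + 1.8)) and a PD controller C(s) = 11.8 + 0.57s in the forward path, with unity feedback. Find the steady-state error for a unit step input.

The open loop C(s)G(s) has a pole at the origin (type 1), so the static position error constant is infinite and e_ss = 1/(1+∞) = 0.

0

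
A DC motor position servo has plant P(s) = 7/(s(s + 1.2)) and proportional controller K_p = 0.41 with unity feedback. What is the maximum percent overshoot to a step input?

30.4%

From 1 + K_pP(s) = 0: s² + 1.2s + 2.87 = 0 ⇒ ω_n = 1.694, ζ = 0.3542.
%OS = 100·exp(−πζ/√(1−ζ²)) = 100·exp(−π·0.3542/√0.8746) = 30.4%.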